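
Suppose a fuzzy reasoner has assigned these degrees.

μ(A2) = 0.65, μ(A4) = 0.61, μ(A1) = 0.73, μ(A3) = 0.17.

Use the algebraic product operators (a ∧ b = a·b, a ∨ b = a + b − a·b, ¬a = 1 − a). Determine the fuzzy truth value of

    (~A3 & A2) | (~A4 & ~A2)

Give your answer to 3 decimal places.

0.602

~A3 = 1 − 0.1700 = 0.8300
~A3 & A2 = a·b on (0.8300, 0.6500) = 0.5395
~A4 = 1 − 0.6100 = 0.3900
~A2 = 1 − 0.6500 = 0.3500
~A4 & ~A2 = a·b on (0.3900, 0.3500) = 0.1365
(~A3 & A2) | (~A4 & ~A2) = a + b − a·b on (0.5395, 0.1365) = 0.6024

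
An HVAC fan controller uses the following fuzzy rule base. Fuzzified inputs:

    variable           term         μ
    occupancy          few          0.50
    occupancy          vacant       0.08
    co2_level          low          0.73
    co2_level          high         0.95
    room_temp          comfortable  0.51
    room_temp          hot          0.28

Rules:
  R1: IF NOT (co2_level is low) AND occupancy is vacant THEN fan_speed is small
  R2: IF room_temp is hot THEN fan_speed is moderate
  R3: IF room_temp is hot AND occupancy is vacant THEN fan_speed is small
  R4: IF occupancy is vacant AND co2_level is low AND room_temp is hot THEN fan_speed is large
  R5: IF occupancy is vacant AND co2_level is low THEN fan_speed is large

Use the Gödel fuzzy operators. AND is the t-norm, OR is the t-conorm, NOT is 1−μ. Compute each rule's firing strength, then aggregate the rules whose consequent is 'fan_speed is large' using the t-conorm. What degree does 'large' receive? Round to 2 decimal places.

0.08

R1: ¬low=1−0.73=0.27, vacant=0.08; AND[min(a, b)] → w = 0.08
R2: hot=0.28 → w = 0.28
R3: hot=0.28, vacant=0.08; AND[min(a, b)] → w = 0.08
R4: vacant=0.08, low=0.73, hot=0.28; AND[min(a, b)] → w = 0.08
R5: vacant=0.08, low=0.73; AND[min(a, b)] → w = 0.08
Rules with consequent 'large': {R4, R5} → strengths 0.08, 0.08
Aggregate via t-conorm [max(a, b)]: 0.08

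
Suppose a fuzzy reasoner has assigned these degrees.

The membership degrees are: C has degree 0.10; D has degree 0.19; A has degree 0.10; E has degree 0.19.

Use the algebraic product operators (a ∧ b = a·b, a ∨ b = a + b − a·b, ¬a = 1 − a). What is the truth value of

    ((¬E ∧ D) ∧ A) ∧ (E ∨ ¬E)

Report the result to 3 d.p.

0.013

¬E = 1 − 0.1900 = 0.8100
¬E ∧ D = a·b on (0.8100, 0.1900) = 0.1539
(¬E ∧ D) ∧ A = a·b on (0.1539, 0.1000) = 0.0154
¬E = 1 − 0.1900 = 0.8100
E ∨ ¬E = a + b − a·b on (0.1900, 0.8100) = 0.8461
((¬E ∧ D) ∧ A) ∧ (E ∨ ¬E) = a·b on (0.0154, 0.8461) = 0.0130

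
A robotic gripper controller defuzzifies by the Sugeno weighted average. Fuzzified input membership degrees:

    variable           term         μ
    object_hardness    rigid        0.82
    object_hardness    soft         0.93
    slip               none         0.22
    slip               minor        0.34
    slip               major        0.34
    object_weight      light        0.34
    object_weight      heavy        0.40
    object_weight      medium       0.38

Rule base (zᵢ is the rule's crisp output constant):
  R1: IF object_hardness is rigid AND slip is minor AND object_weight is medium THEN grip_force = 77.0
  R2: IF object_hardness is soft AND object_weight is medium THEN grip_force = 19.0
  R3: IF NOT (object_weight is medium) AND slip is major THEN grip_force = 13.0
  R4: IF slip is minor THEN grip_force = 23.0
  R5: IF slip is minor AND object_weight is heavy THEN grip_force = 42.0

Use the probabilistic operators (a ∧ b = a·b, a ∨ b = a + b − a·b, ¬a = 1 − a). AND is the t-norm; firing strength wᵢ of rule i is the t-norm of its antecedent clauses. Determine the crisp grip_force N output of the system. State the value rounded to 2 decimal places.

R1 (z=77.0): rigid=0.82, minor=0.34, medium=0.38; AND[a·b] → w = 0.1059
R2 (z=19.0): soft=0.93, medium=0.38; AND[a·b] → w = 0.3534
R3 (z=13.0): ¬medium=1−0.38=0.62, major=0.34; AND[a·b] → w = 0.2108
R4 (z=23.0): minor=0.34 → w = 0.3400
R5 (z=42.0): minor=0.34, heavy=0.40; AND[a·b] → w = 0.1360
Weighted average = (0.1059·77.0 + 0.3534·19.0 + 0.2108·13.0 + 0.3400·23.0 + 0.1360·42.0) / (0.1059 + 0.3534 + 0.2108 + 0.3400 + 0.1360)
  = 31.1447 / 1.1461 = 27.17

27.17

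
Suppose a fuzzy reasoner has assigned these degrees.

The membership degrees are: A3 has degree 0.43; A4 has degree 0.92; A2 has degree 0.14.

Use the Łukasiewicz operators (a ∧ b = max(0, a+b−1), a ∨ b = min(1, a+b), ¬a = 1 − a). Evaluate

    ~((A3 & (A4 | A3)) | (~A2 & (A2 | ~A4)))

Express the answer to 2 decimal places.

A4 | A3 = min(1, a+b) on (0.92, 0.43) = 1.00
A3 & (A4 | A3) = max(0, a+b−1) on (0.43, 1.00) = 0.43
~A2 = 1 − 0.14 = 0.86
~A4 = 1 − 0.92 = 0.08
A2 | ~A4 = min(1, a+b) on (0.14, 0.08) = 0.22
~A2 & (A2 | ~A4) = max(0, a+b−1) on (0.86, 0.22) = 0.08
(A3 & (A4 | A3)) | (~A2 & (A2 | ~A4)) = min(1, a+b) on (0.43, 0.08) = 0.51
~((A3 & (A4 | A3)) | (~A2 & (A2 | ~A4))) = 1 − 0.51 = 0.49

0.49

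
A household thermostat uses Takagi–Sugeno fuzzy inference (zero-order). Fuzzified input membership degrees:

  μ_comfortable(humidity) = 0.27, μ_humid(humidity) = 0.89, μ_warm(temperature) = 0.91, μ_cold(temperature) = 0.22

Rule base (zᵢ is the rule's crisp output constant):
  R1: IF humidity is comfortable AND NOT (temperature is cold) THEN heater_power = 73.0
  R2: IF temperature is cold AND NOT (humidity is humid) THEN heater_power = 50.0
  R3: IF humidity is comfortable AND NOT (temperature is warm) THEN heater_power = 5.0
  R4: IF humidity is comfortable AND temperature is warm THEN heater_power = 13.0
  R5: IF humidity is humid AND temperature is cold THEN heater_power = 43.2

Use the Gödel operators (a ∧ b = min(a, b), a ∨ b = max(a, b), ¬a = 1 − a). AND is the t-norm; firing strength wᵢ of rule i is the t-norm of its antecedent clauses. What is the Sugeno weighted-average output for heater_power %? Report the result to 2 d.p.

40.29

R1 (z=73.0): comfortable=0.27, ¬cold=1−0.22=0.78; AND[min(a, b)] → w = 0.27
R2 (z=50.0): cold=0.22, ¬humid=1−0.89=0.11; AND[min(a, b)] → w = 0.11
R3 (z=5.0): comfortable=0.27, ¬warm=1−0.91=0.09; AND[min(a, b)] → w = 0.09
R4 (z=13.0): comfortable=0.27, warm=0.91; AND[min(a, b)] → w = 0.27
R5 (z=43.2): humid=0.89, cold=0.22; AND[min(a, b)] → w = 0.22
Weighted average = (0.27·73.0 + 0.11·50.0 + 0.09·5.0 + 0.27·13.0 + 0.22·43.2) / (0.27 + 0.11 + 0.09 + 0.27 + 0.22)
  = 38.6740 / 0.9600 = 40.29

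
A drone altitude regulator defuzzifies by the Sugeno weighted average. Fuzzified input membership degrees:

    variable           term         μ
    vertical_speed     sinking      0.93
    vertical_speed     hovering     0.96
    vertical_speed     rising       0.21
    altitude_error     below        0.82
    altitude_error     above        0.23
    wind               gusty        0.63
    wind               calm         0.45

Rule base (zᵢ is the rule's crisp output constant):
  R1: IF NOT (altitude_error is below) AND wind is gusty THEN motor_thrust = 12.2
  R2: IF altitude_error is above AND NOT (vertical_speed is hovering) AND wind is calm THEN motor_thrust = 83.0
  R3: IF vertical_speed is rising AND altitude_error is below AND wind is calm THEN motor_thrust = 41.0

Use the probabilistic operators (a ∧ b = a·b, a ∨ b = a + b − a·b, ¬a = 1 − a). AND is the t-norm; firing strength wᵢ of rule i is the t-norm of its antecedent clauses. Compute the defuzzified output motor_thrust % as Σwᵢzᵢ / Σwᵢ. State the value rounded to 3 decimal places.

25.146

R1 (z=12.2): ¬below=1−0.82=0.18, gusty=0.63; AND[a·b] → w = 0.1134
R2 (z=83.0): above=0.23, ¬hovering=1−0.96=0.04, calm=0.45; AND[a·b] → w = 0.0041
R3 (z=41.0): rising=0.21, below=0.82, calm=0.45; AND[a·b] → w = 0.0775
Weighted average = (0.1134·12.2 + 0.0041·83.0 + 0.0775·41.0) / (0.1134 + 0.0041 + 0.0775)
  = 4.9042 / 0.1950 = 25.146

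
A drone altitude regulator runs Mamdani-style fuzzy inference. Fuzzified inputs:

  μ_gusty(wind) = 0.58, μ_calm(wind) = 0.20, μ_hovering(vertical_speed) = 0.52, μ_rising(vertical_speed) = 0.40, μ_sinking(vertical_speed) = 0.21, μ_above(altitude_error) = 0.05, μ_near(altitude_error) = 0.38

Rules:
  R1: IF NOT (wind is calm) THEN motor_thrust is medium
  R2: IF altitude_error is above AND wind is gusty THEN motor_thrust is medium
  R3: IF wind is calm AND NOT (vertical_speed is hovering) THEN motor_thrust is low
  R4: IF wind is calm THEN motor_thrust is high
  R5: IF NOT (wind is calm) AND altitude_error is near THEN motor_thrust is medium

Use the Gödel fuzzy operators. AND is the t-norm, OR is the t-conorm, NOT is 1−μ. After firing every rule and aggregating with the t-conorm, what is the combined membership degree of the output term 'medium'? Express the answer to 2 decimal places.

0.80

R1: ¬calm=1−0.20=0.80 → w = 0.80
R2: above=0.05, gusty=0.58; AND[min(a, b)] → w = 0.05
R3: calm=0.20, ¬hovering=1−0.52=0.48; AND[min(a, b)] → w = 0.20
R4: calm=0.20 → w = 0.20
R5: ¬calm=1−0.20=0.80, near=0.38; AND[min(a, b)] → w = 0.38
Rules with consequent 'medium': {R1, R2, R5} → strengths 0.80, 0.05, 0.38
Aggregate via t-conorm [max(a, b)]: 0.80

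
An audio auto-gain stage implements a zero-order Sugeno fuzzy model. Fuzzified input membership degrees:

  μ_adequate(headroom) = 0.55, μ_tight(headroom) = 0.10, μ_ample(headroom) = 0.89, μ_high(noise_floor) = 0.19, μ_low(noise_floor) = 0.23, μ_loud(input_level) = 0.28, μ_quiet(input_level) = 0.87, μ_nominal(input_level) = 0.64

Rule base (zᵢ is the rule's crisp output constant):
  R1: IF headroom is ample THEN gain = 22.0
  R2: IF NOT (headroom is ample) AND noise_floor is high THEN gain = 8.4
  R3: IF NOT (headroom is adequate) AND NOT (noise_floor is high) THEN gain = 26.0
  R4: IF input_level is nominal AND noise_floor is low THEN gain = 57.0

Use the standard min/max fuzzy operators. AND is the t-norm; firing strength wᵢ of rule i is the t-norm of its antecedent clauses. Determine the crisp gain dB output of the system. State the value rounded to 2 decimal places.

R1 (z=22.0): ample=0.89 → w = 0.89
R2 (z=8.4): ¬ample=1−0.89=0.11, high=0.19; AND[min(a, b)] → w = 0.11
R3 (z=26.0): ¬adequate=1−0.55=0.45, ¬high=1−0.19=0.81; AND[min(a, b)] → w = 0.45
R4 (z=57.0): nominal=0.64, low=0.23; AND[min(a, b)] → w = 0.23
Weighted average = (0.89·22.0 + 0.11·8.4 + 0.45·26.0 + 0.23·57.0) / (0.89 + 0.11 + 0.45 + 0.23)
  = 45.3140 / 1.6800 = 26.97

26.97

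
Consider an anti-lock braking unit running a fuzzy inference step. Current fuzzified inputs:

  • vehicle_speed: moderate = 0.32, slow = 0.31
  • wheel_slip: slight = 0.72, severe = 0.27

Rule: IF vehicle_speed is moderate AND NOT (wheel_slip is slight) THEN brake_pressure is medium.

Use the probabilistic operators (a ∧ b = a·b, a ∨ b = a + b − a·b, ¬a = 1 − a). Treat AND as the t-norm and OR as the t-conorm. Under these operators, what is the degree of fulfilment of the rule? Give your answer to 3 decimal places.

0.090

firing strength: moderate=0.32, ¬slight=1−0.72=0.28; AND[a·b] → w = 0.0896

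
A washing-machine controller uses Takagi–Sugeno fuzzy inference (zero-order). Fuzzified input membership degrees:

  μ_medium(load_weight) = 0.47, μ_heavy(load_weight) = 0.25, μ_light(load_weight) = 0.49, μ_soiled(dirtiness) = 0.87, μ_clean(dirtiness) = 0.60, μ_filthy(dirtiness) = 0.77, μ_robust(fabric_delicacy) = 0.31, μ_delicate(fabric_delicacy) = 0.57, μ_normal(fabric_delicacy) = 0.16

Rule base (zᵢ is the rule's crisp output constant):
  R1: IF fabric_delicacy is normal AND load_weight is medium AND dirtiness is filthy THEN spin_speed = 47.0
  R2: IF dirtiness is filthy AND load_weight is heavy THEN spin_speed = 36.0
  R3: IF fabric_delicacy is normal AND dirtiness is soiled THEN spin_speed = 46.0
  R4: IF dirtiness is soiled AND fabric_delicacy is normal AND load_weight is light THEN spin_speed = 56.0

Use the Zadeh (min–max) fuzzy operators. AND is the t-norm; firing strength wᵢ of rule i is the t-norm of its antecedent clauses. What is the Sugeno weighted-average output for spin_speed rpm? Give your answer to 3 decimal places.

44.986

R1 (z=47.0): normal=0.16, medium=0.47, filthy=0.77; AND[min(a, b)] → w = 0.16
R2 (z=36.0): filthy=0.77, heavy=0.25; AND[min(a, b)] → w = 0.25
R3 (z=46.0): normal=0.16, soiled=0.87; AND[min(a, b)] → w = 0.16
R4 (z=56.0): soiled=0.87, normal=0.16, light=0.49; AND[min(a, b)] → w = 0.16
Weighted average = (0.16·47.0 + 0.25·36.0 + 0.16·46.0 + 0.16·56.0) / (0.16 + 0.25 + 0.16 + 0.16)
  = 32.8400 / 0.7300 = 44.986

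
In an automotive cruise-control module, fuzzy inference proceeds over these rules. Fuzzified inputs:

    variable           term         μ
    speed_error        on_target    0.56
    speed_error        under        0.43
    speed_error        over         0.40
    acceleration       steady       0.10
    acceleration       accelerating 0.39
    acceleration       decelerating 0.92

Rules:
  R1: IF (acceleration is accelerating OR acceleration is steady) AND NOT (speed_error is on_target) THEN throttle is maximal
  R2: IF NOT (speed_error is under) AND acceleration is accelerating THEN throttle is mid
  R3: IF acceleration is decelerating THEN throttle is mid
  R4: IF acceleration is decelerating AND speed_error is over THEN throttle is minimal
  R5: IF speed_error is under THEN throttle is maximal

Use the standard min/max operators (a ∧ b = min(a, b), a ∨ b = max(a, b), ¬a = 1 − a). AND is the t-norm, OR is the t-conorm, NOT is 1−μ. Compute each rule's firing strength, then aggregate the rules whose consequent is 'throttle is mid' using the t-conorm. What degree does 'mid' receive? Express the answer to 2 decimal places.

R1: (accelerating=0.39 OR steady=0.10) = 0.39; AND[min(a, b)] with ¬on_target=1−0.56=0.44 → w = 0.39
R2: ¬under=1−0.43=0.57, accelerating=0.39; AND[min(a, b)] → w = 0.39
R3: decelerating=0.92 → w = 0.92
R4: decelerating=0.92, over=0.40; AND[min(a, b)] → w = 0.40
R5: under=0.43 → w = 0.43
Rules with consequent 'mid': {R2, R3} → strengths 0.39, 0.92
Aggregate via t-conorm [max(a, b)]: 0.92

0.92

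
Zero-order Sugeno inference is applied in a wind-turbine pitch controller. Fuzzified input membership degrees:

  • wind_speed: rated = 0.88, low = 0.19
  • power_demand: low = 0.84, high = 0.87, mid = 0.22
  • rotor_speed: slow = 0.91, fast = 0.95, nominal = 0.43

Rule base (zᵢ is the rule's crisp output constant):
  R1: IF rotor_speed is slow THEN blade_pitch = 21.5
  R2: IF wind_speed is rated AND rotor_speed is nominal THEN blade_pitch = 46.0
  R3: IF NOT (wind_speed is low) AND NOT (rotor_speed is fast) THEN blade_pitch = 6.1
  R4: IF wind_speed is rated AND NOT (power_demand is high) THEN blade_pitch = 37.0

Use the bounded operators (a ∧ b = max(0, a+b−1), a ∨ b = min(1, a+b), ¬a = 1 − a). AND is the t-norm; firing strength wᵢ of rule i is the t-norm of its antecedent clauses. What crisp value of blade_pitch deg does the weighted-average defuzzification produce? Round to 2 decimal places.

27.80

R1 (z=21.5): slow=0.91 → w = 0.91
R2 (z=46.0): rated=0.88, nominal=0.43; AND[max(0, a+b−1)] → w = 0.31
R3 (z=6.1): ¬low=1−0.19=0.81, ¬fast=1−0.95=0.05; AND[max(0, a+b−1)] → w = 0.00
R4 (z=37.0): rated=0.88, ¬high=1−0.87=0.13; AND[max(0, a+b−1)] → w = 0.01
Weighted average = (0.91·21.5 + 0.31·46.0 + 0.00·6.1 + 0.01·37.0) / (0.91 + 0.31 + 0.00 + 0.01)
  = 34.1950 / 1.2300 = 27.80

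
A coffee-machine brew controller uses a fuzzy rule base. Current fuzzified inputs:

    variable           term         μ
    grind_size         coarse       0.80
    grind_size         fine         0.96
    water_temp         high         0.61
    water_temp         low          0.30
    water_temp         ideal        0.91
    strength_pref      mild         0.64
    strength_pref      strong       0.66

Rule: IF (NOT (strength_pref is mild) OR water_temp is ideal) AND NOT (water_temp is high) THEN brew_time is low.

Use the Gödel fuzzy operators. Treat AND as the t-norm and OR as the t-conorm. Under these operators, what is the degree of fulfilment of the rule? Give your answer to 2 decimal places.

0.39

firing strength: (¬mild=1−0.64=0.36 OR ideal=0.91) = 0.91; AND[min(a, b)] with ¬high=1−0.61=0.39 → w = 0.39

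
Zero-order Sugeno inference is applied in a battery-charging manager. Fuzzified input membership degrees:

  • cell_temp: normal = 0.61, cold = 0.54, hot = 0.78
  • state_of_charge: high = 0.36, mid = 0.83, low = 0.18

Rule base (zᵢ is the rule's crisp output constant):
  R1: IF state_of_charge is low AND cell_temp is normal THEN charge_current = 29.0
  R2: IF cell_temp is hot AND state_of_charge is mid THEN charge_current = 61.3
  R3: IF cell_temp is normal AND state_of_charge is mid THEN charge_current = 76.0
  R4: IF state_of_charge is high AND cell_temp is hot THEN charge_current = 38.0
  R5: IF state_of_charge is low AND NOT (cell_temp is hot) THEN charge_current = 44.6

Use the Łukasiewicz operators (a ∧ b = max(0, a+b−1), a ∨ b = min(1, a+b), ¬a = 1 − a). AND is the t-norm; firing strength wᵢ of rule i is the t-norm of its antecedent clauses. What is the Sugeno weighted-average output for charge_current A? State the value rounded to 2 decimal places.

R1 (z=29.0): low=0.18, normal=0.61; AND[max(0, a+b−1)] → w = 0.00
R2 (z=61.3): hot=0.78, mid=0.83; AND[max(0, a+b−1)] → w = 0.61
R3 (z=76.0): normal=0.61, mid=0.83; AND[max(0, a+b−1)] → w = 0.44
R4 (z=38.0): high=0.36, hot=0.78; AND[max(0, a+b−1)] → w = 0.14
R5 (z=44.6): low=0.18, ¬hot=1−0.78=0.22; AND[max(0, a+b−1)] → w = 0.00
Weighted average = (0.00·29.0 + 0.61·61.3 + 0.44·76.0 + 0.14·38.0 + 0.00·44.6) / (0.00 + 0.61 + 0.44 + 0.14 + 0.00)
  = 76.1530 / 1.1900 = 63.99

63.99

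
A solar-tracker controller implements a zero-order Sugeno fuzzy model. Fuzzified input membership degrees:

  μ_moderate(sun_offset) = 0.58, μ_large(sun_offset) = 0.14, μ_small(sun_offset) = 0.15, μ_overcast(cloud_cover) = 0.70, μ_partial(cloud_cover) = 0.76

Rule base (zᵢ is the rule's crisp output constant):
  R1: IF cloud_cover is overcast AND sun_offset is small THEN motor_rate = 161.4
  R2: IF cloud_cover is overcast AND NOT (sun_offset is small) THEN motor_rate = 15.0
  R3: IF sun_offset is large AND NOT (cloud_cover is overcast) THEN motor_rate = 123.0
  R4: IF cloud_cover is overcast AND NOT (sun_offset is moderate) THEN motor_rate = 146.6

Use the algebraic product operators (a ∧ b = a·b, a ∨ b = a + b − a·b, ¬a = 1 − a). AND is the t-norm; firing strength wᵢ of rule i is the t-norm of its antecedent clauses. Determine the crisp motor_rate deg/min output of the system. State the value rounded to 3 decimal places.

71.562

R1 (z=161.4): overcast=0.70, small=0.15; AND[a·b] → w = 0.1050
R2 (z=15.0): overcast=0.70, ¬small=1−0.15=0.85; AND[a·b] → w = 0.5950
R3 (z=123.0): large=0.14, ¬overcast=1−0.70=0.30; AND[a·b] → w = 0.0420
R4 (z=146.6): overcast=0.70, ¬moderate=1−0.58=0.42; AND[a·b] → w = 0.2940
Weighted average = (0.1050·161.4 + 0.5950·15.0 + 0.0420·123.0 + 0.2940·146.6) / (0.1050 + 0.5950 + 0.0420 + 0.2940)
  = 74.1384 / 1.0360 = 71.562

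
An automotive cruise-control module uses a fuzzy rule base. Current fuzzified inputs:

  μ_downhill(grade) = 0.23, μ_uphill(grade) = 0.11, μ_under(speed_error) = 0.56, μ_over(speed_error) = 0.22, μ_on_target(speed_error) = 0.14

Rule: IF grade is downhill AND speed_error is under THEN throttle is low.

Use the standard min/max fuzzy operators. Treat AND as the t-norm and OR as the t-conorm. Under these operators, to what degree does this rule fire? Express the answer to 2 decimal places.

firing strength: downhill=0.23, under=0.56; AND[min(a, b)] → w = 0.23

0.23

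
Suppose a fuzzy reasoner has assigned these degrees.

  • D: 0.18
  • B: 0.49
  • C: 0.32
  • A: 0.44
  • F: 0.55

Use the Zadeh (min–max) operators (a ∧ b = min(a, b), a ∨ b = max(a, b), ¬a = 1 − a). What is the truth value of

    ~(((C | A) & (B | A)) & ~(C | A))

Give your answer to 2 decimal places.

C | A = max(a, b) on (0.32, 0.44) = 0.44
B | A = max(a, b) on (0.49, 0.44) = 0.49
(C | A) & (B | A) = min(a, b) on (0.44, 0.49) = 0.44
C | A = max(a, b) on (0.32, 0.44) = 0.44
~(C | A) = 1 − 0.44 = 0.56
((C | A) & (B | A)) & ~(C | A) = min(a, b) on (0.44, 0.56) = 0.44
~(((C | A) & (B | A)) & ~(C | A)) = 1 − 0.44 = 0.56

0.56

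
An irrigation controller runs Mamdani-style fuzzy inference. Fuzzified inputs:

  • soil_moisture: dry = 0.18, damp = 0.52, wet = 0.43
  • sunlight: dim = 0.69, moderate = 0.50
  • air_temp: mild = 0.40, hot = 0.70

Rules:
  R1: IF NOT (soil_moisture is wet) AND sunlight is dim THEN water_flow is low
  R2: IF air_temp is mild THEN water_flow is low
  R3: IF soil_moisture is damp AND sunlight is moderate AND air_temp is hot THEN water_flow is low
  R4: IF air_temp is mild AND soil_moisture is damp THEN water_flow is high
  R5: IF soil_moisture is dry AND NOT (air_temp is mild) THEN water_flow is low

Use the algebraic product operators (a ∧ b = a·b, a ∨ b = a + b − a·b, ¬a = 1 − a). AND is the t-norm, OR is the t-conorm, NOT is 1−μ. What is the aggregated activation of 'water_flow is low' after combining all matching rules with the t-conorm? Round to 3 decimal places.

0.734

R1: ¬wet=1−0.43=0.57, dim=0.69; AND[a·b] → w = 0.3933
R2: mild=0.40 → w = 0.4000
R3: damp=0.52, moderate=0.50, hot=0.70; AND[a·b] → w = 0.1820
R4: mild=0.40, damp=0.52; AND[a·b] → w = 0.2080
R5: dry=0.18, ¬mild=1−0.40=0.60; AND[a·b] → w = 0.1080
Rules with consequent 'low': {R1, R2, R3, R5} → strengths 0.3933, 0.4000, 0.1820, 0.1080
Aggregate via t-conorm [a + b − a·b]: 0.7344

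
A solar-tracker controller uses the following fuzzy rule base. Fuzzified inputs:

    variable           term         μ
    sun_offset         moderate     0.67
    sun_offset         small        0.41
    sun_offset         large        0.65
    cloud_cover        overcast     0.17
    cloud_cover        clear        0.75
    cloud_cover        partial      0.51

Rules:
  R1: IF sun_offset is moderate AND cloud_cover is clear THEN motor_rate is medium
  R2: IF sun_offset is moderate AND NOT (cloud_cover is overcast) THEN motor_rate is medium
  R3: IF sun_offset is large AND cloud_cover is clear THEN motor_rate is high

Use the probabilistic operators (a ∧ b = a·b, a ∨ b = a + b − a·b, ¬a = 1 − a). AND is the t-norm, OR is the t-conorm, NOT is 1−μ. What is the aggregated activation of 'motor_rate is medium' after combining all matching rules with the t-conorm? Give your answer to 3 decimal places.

0.779

R1: moderate=0.67, clear=0.75; AND[a·b] → w = 0.5025
R2: moderate=0.67, ¬overcast=1−0.17=0.83; AND[a·b] → w = 0.5561
R3: large=0.65, clear=0.75; AND[a·b] → w = 0.4875
Rules with consequent 'medium': {R1, R2} → strengths 0.5025, 0.5561
Aggregate via t-conorm [a + b − a·b]: 0.7792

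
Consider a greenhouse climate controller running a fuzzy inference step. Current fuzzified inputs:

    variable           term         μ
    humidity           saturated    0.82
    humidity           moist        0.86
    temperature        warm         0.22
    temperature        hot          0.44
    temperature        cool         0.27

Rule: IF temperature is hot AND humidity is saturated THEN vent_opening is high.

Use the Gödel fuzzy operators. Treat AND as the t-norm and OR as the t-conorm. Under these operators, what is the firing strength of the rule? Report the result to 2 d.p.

0.44

firing strength: hot=0.44, saturated=0.82; AND[min(a, b)] → w = 0.44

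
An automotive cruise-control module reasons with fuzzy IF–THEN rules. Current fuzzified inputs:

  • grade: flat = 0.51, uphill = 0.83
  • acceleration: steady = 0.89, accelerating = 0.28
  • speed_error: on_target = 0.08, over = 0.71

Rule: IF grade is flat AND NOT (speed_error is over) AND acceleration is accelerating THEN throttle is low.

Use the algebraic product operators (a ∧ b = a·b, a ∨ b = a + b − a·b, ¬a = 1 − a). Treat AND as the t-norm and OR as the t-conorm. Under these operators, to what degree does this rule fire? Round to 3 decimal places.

firing strength: flat=0.51, ¬over=1−0.71=0.29, accelerating=0.28; AND[a·b] → w = 0.0414

0.041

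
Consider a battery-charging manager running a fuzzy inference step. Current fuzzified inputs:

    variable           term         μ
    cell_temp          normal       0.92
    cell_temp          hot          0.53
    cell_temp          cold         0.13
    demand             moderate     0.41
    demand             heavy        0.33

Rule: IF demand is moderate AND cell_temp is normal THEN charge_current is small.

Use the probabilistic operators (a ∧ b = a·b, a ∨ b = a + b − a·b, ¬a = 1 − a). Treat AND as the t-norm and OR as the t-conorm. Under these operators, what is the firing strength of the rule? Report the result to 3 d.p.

0.377

firing strength: moderate=0.41, normal=0.92; AND[a·b] → w = 0.3772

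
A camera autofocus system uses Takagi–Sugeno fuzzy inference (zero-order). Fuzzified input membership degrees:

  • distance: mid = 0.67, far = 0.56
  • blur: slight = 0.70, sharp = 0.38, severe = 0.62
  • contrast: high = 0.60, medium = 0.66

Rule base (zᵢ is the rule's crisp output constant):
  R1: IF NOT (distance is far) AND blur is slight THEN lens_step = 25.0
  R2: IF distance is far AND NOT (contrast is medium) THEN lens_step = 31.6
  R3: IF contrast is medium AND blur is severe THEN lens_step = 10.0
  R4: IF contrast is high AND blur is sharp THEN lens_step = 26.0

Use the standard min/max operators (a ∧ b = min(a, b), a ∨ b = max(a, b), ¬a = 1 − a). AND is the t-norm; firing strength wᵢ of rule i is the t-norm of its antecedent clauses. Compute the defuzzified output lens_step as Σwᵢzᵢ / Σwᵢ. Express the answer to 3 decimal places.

R1 (z=25.0): ¬far=1−0.56=0.44, slight=0.70; AND[min(a, b)] → w = 0.44
R2 (z=31.6): far=0.56, ¬medium=1−0.66=0.34; AND[min(a, b)] → w = 0.34
R3 (z=10.0): medium=0.66, severe=0.62; AND[min(a, b)] → w = 0.62
R4 (z=26.0): high=0.60, sharp=0.38; AND[min(a, b)] → w = 0.38
Weighted average = (0.44·25.0 + 0.34·31.6 + 0.62·10.0 + 0.38·26.0) / (0.44 + 0.34 + 0.62 + 0.38)
  = 37.8240 / 1.7800 = 21.249

21.249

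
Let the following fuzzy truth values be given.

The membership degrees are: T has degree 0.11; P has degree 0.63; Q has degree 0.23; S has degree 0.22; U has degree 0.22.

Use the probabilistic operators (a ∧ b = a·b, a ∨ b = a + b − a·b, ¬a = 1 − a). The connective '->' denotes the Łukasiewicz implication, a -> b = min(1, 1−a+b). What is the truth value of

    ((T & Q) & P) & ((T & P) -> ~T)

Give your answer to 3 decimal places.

0.016

T & Q = a·b on (0.1100, 0.2300) = 0.0253
(T & Q) & P = a·b on (0.0253, 0.6300) = 0.0159
T & P = a·b on (0.1100, 0.6300) = 0.0693
~T = 1 − 0.1100 = 0.8900
(T & P) -> ~T  [Łukasiewicz: min(1, 1−a+b)] with a=0.0693, b=0.8900 → 1.0000
((T & Q) & P) & ((T & P) -> ~T) = a·b on (0.0159, 1.0000) = 0.0159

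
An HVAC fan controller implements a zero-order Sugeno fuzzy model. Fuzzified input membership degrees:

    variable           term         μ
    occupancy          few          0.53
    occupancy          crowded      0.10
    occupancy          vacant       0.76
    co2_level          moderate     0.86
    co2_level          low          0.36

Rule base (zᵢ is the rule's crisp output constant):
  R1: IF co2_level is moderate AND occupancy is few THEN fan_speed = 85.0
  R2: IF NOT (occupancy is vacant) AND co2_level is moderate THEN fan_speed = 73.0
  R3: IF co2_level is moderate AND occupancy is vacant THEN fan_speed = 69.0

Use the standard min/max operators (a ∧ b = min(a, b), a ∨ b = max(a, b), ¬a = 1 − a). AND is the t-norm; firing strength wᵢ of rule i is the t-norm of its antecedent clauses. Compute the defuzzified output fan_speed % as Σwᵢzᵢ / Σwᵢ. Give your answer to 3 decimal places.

75.170

R1 (z=85.0): moderate=0.86, few=0.53; AND[min(a, b)] → w = 0.53
R2 (z=73.0): ¬vacant=1−0.76=0.24, moderate=0.86; AND[min(a, b)] → w = 0.24
R3 (z=69.0): moderate=0.86, vacant=0.76; AND[min(a, b)] → w = 0.76
Weighted average = (0.53·85.0 + 0.24·73.0 + 0.76·69.0) / (0.53 + 0.24 + 0.76)
  = 115.0100 / 1.5300 = 75.170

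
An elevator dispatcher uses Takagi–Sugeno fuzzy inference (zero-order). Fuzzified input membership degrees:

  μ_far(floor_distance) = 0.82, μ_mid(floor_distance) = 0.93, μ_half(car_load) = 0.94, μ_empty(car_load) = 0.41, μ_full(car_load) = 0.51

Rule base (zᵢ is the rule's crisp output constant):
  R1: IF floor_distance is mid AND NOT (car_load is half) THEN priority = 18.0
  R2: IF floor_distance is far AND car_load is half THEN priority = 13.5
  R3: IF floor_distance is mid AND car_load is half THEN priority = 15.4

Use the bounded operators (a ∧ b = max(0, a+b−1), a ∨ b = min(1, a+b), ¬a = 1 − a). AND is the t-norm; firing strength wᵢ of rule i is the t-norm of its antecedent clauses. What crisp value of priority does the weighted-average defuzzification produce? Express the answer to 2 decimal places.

14.51

R1 (z=18.0): mid=0.93, ¬half=1−0.94=0.06; AND[max(0, a+b−1)] → w = 0.00
R2 (z=13.5): far=0.82, half=0.94; AND[max(0, a+b−1)] → w = 0.76
R3 (z=15.4): mid=0.93, half=0.94; AND[max(0, a+b−1)] → w = 0.87
Weighted average = (0.00·18.0 + 0.76·13.5 + 0.87·15.4) / (0.00 + 0.76 + 0.87)
  = 23.6580 / 1.6300 = 14.51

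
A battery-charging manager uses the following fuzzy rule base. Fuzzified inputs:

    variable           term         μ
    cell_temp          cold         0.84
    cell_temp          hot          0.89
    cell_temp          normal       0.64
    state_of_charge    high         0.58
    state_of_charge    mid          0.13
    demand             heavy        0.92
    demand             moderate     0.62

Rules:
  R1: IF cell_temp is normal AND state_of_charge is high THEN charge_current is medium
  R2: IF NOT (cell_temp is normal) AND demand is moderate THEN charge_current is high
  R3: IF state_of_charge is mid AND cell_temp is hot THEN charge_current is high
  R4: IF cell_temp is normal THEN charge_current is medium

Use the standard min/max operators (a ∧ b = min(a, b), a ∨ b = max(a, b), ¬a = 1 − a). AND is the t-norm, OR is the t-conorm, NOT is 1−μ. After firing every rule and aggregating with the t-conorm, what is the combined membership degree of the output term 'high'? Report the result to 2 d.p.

0.36

R1: normal=0.64, high=0.58; AND[min(a, b)] → w = 0.58
R2: ¬normal=1−0.64=0.36, moderate=0.62; AND[min(a, b)] → w = 0.36
R3: mid=0.13, hot=0.89; AND[min(a, b)] → w = 0.13
R4: normal=0.64 → w = 0.64
Rules with consequent 'high': {R2, R3} → strengths 0.36, 0.13
Aggregate via t-conorm [max(a, b)]: 0.36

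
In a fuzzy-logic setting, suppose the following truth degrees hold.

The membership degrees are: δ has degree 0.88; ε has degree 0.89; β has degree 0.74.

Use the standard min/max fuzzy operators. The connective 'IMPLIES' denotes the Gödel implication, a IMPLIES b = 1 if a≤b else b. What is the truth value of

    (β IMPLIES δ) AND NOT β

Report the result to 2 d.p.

β IMPLIES δ  [Gödel: 1 if a≤b else b] with a=0.74, b=0.88 → 1.00
NOT β = 1 − 0.74 = 0.26
(β IMPLIES δ) AND NOT β = min(a, b) on (1.00, 0.26) = 0.26

0.26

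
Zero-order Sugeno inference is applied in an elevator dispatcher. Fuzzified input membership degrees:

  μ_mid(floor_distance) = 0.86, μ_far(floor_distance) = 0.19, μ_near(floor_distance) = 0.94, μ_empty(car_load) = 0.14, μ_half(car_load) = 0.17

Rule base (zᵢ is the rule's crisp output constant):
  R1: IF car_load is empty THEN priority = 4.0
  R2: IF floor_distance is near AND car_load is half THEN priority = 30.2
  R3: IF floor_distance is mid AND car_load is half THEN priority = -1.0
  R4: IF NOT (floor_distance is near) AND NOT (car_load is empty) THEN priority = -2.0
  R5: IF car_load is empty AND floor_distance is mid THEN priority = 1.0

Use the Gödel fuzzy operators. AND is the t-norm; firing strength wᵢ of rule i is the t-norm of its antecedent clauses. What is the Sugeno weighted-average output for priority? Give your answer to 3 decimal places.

8.153

R1 (z=4.0): empty=0.14 → w = 0.14
R2 (z=30.2): near=0.94, half=0.17; AND[min(a, b)] → w = 0.17
R3 (z=-1.0): mid=0.86, half=0.17; AND[min(a, b)] → w = 0.17
R4 (z=-2.0): ¬near=1−0.94=0.06, ¬empty=1−0.14=0.86; AND[min(a, b)] → w = 0.06
R5 (z=1.0): empty=0.14, mid=0.86; AND[min(a, b)] → w = 0.14
Weighted average = (0.14·4.0 + 0.17·30.2 + 0.17·-1.0 + 0.06·-2.0 + 0.14·1.0) / (0.14 + 0.17 + 0.17 + 0.06 + 0.14)
  = 5.5440 / 0.6800 = 8.153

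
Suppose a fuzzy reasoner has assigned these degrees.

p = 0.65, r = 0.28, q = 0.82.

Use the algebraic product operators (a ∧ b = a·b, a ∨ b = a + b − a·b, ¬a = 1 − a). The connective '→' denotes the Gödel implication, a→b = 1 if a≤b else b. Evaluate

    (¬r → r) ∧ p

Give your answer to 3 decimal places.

0.182

¬r = 1 − 0.2800 = 0.7200
¬r → r  [Gödel: 1 if a≤b else b] with a=0.7200, b=0.2800 → 0.2800
(¬r → r) ∧ p = a·b on (0.2800, 0.6500) = 0.1820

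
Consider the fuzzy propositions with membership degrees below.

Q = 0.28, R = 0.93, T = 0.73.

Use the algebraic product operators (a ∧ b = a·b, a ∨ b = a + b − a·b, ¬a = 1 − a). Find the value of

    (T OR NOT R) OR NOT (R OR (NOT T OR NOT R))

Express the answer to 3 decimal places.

NOT R = 1 − 0.9300 = 0.0700
T OR NOT R = a + b − a·b on (0.7300, 0.0700) = 0.7489
NOT T = 1 − 0.7300 = 0.2700
NOT R = 1 − 0.9300 = 0.0700
NOT T OR NOT R = a + b − a·b on (0.2700, 0.0700) = 0.3211
R OR (NOT T OR NOT R) = a + b − a·b on (0.9300, 0.3211) = 0.9525
NOT (R OR (NOT T OR NOT R)) = 1 − 0.9525 = 0.0475
(T OR NOT R) OR NOT (R OR (NOT T OR NOT R)) = a + b − a·b on (0.7489, 0.0475) = 0.7608

0.761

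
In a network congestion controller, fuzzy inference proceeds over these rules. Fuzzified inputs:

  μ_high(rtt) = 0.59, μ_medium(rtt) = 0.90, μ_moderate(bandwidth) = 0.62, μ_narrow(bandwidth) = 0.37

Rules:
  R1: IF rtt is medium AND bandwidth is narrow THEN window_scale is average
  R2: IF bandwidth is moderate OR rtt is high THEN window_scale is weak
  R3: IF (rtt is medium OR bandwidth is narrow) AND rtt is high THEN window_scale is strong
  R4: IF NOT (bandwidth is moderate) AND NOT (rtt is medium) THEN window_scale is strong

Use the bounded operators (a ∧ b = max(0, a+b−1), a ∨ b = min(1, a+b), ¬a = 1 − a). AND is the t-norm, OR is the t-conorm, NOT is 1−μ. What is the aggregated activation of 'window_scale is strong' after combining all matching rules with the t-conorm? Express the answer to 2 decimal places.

R1: medium=0.90, narrow=0.37; AND[max(0, a+b−1)] → w = 0.27
R2: moderate=0.62, high=0.59; OR[min(1, a+b)] → w = 1.00
R3: (medium=0.90 OR narrow=0.37) = 1.00; AND[max(0, a+b−1)] with high=0.59 → w = 0.59
R4: ¬moderate=1−0.62=0.38, ¬medium=1−0.90=0.10; AND[max(0, a+b−1)] → w = 0.00
Rules with consequent 'strong': {R3, R4} → strengths 0.59, 0.00
Aggregate via t-conorm [min(1, a+b)]: 0.59

0.59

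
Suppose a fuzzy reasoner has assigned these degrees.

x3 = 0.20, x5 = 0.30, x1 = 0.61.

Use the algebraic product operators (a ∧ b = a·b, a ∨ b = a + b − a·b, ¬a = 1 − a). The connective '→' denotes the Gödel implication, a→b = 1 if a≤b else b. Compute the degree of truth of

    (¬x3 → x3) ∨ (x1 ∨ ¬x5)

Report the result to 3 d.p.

¬x3 = 1 − 0.2000 = 0.8000
¬x3 → x3  [Gödel: 1 if a≤b else b] with a=0.8000, b=0.2000 → 0.2000
¬x5 = 1 − 0.3000 = 0.7000
x1 ∨ ¬x5 = a + b − a·b on (0.6100, 0.7000) = 0.8830
(¬x3 → x3) ∨ (x1 ∨ ¬x5) = a + b − a·b on (0.2000, 0.8830) = 0.9064

0.906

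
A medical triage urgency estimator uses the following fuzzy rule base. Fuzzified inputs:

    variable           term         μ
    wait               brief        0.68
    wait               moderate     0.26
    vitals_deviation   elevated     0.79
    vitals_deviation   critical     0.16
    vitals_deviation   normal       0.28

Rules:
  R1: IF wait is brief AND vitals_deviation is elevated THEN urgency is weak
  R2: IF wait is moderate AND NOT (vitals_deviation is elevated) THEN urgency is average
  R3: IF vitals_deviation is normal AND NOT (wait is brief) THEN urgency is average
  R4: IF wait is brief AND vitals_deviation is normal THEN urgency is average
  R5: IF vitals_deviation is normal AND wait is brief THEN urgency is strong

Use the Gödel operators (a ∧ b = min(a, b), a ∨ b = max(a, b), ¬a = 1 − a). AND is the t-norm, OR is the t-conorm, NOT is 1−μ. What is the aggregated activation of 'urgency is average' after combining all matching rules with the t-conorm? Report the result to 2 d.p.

R1: brief=0.68, elevated=0.79; AND[min(a, b)] → w = 0.68
R2: moderate=0.26, ¬elevated=1−0.79=0.21; AND[min(a, b)] → w = 0.21
R3: normal=0.28, ¬brief=1−0.68=0.32; AND[min(a, b)] → w = 0.28
R4: brief=0.68, normal=0.28; AND[min(a, b)] → w = 0.28
R5: normal=0.28, brief=0.68; AND[min(a, b)] → w = 0.28
Rules with consequent 'average': {R2, R3, R4} → strengths 0.21, 0.28, 0.28
Aggregate via t-conorm [max(a, b)]: 0.28

0.28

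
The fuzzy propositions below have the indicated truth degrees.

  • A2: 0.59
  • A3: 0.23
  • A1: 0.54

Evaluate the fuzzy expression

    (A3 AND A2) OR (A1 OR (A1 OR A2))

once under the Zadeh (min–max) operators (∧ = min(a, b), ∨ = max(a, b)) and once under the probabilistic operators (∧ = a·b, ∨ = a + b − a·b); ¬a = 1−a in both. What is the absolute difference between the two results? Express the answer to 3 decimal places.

Under Zadeh (min–max):
  A3 AND A2 = min(a, b) on (0.23, 0.59) = 0.23
  A1 OR A2 = max(a, b) on (0.54, 0.59) = 0.59
  A1 OR (A1 OR A2) = max(a, b) on (0.54, 0.59) = 0.59
  (A3 AND A2) OR (A1 OR (A1 OR A2)) = max(a, b) on (0.23, 0.59) = 0.59
  → value = 0.5900
Under probabilistic:
  A3 AND A2 = a·b on (0.2300, 0.5900) = 0.1357
  A1 OR A2 = a + b − a·b on (0.5400, 0.5900) = 0.8114
  A1 OR (A1 OR A2) = a + b − a·b on (0.5400, 0.8114) = 0.9132
  (A3 AND A2) OR (A1 OR (A1 OR A2)) = a + b − a·b on (0.1357, 0.9132) = 0.9250
  → value = 0.9250
|0.5900 − 0.9250| = 0.335

0.335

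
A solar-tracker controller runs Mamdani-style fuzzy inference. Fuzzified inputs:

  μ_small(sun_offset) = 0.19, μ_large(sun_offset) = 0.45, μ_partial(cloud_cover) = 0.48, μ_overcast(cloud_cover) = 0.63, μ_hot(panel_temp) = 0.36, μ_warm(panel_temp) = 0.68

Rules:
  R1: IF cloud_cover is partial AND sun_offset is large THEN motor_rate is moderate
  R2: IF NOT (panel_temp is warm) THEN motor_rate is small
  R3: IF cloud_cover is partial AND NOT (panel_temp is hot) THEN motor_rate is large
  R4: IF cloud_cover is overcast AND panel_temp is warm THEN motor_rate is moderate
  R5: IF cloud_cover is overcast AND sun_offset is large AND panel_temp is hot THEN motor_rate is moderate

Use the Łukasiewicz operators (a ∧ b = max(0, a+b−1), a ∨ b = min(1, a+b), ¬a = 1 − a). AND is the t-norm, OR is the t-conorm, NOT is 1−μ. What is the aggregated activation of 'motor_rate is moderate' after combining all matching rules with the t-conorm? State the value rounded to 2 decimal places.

0.31

R1: partial=0.48, large=0.45; AND[max(0, a+b−1)] → w = 0.00
R2: ¬warm=1−0.68=0.32 → w = 0.32
R3: partial=0.48, ¬hot=1−0.36=0.64; AND[max(0, a+b−1)] → w = 0.12
R4: overcast=0.63, warm=0.68; AND[max(0, a+b−1)] → w = 0.31
R5: overcast=0.63, large=0.45, hot=0.36; AND[max(0, a+b−1)] → w = 0.00
Rules with consequent 'moderate': {R1, R4, R5} → strengths 0.00, 0.31, 0.00
Aggregate via t-conorm [min(1, a+b)]: 0.31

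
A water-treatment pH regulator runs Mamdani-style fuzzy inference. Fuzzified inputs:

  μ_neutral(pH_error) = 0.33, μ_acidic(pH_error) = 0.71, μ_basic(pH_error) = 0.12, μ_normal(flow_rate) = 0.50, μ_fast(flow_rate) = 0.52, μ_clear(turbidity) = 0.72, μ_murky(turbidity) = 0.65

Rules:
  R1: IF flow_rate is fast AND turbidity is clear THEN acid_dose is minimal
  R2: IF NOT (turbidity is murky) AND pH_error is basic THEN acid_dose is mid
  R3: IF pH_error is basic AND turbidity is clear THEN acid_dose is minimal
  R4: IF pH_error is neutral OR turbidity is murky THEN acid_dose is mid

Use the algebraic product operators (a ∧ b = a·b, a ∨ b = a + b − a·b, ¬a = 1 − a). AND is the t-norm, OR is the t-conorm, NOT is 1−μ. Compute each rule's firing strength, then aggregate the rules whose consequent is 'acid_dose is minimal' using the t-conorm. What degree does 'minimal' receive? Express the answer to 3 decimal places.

R1: fast=0.52, clear=0.72; AND[a·b] → w = 0.3744
R2: ¬murky=1−0.65=0.35, basic=0.12; AND[a·b] → w = 0.0420
R3: basic=0.12, clear=0.72; AND[a·b] → w = 0.0864
R4: neutral=0.33, murky=0.65; OR[a + b − a·b] → w = 0.7655
Rules with consequent 'minimal': {R1, R3} → strengths 0.3744, 0.0864
Aggregate via t-conorm [a + b − a·b]: 0.4285

0.428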